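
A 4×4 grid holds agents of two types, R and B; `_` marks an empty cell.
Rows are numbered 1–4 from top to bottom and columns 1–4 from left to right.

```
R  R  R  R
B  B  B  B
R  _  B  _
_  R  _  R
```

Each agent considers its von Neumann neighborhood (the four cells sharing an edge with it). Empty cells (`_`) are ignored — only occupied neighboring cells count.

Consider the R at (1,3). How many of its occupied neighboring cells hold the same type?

Occupied neighbors of (1,3): (2,3)=B, (1,2)=R, (1,4)=R.
Same type (R): 2 of 3.

2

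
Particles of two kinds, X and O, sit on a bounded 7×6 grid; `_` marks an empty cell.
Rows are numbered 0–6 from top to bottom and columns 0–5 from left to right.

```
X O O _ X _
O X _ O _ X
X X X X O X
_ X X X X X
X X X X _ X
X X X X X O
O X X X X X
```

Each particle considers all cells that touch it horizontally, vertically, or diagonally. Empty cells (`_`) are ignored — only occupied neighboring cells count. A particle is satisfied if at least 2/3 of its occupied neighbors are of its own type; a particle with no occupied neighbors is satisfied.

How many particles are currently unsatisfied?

Row 0: (0,0)X 1/3 ✗ · (0,1)O 2/4 ✗ · (0,2)O 2/3 ✓ · (0,4)X 1/2 ✗
Row 1: (1,0)O 1/5 ✗ · (1,1)X 4/7 ✗ · (1,3)O 2/5 ✗ · (1,5)X 2/3 ✓
Row 2: (2,0)X 3/4 ✓ · (2,1)X 5/6 ✓ · (2,2)X 6/7 ✓ · (2,3)X 4/6 ✓ · (2,4)O 1/7 ✗ · (2,5)X 3/4 ✓
Row 3: (3,1)X 7/7 ✓ · (3,2)X 8/8 ✓ · (3,3)X 6/7 ✓ · (3,4)X 6/7 ✓ · (3,5)X 3/4 ✓
Row 4: (4,0)X 4/4 ✓ · (4,1)X 7/7 ✓ · (4,2)X 8/8 ✓ · (4,3)X 7/7 ✓ · (4,5)X 3/4 ✓
Row 5: (5,0)X 4/5 ✓ · (5,1)X 7/8 ✓ · (5,2)X 8/8 ✓ · (5,3)X 7/7 ✓ · (5,4)X 6/7 ✓ · (5,5)O 0/4 ✗
Row 6: (6,0)O 0/3 ✗ · (6,1)X 4/5 ✓ · (6,2)X 5/5 ✓ · (6,3)X 5/5 ✓ · (6,4)X 4/5 ✓ · (6,5)X 2/3 ✓
Unsatisfied: (0,0), (0,1), (0,4), (1,0), (1,1), (1,3), (2,4), (5,5), (6,0) — 9 in total.

9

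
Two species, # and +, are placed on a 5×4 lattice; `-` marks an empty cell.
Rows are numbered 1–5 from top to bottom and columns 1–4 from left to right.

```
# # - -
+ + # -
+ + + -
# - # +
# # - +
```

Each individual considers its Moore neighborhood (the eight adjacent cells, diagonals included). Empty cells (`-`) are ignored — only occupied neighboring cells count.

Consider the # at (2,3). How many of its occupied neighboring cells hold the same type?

1

Occupied neighbors of (2,3): (1,2)=#, (2,2)=+, (3,2)=+, (3,3)=+.
Same type (#): 1 of 4.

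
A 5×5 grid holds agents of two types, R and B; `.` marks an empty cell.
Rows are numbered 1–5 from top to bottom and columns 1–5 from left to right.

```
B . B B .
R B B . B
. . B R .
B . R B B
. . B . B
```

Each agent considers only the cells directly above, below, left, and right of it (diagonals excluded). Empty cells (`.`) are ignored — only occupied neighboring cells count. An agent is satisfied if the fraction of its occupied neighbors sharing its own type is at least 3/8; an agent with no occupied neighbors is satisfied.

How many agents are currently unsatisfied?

7

Row 1: (1,1)B 0/1 unhappy · (1,3)B 2/2 ok · (1,4)B 1/1 ok
Row 2: (2,1)R 0/2 unhappy · (2,2)B 1/2 ok · (2,3)B 3/3 ok · (2,5)B 0/0 ok
Row 3: (3,3)B 1/3 unhappy · (3,4)R 0/2 unhappy
Row 4: (4,1)B 0/0 ok · (4,3)R 0/3 unhappy · (4,4)B 1/3 unhappy · (4,5)B 2/2 ok
Row 5: (5,3)B 0/1 unhappy · (5,5)B 1/1 ok
Unsatisfied: (1,1), (2,1), (3,3), (3,4), (4,3), (4,4), (5,3) — 7 in total.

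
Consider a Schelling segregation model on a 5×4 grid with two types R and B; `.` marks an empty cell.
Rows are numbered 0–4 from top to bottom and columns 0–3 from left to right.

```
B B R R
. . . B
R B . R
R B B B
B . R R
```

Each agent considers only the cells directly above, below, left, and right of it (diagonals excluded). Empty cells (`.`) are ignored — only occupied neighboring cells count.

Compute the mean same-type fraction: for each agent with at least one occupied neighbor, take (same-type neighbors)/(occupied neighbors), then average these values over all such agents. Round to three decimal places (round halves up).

0.433

Row 0: (0,0)B 1/1 · (0,1)B 1/2 · (0,2)R 1/2 · (0,3)R 1/2
Row 1: (1,3)B 0/2
Row 2: (2,0)R 1/2 · (2,1)B 1/2 · (2,3)R 0/2
Row 3: (3,0)R 1/3 · (3,1)B 2/3 · (3,2)B 2/3 · (3,3)B 1/3
Row 4: (4,0)B 0/1 · (4,2)R 1/2 · (4,3)R 1/2
Sum over 15 agents: 1/1 + 1/2 + 1/2 + 1/2 + 0/2 + 1/2 + 1/2 + 0/2 + 1/3 + 2/3 + 2/3 + 1/3 + 0/1 + 1/2 + 1/2 = 13/2; mean = 13/2 ÷ 15 = 13/30 = 0.433333… → 0.433.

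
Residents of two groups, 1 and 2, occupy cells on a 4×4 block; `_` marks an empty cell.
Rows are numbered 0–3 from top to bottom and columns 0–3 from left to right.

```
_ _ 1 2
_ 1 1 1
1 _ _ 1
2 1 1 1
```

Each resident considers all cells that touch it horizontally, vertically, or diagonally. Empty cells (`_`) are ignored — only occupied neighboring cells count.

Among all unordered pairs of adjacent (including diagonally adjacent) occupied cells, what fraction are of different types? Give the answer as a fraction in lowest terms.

5/18

Scan each occupied cell's neighbors to the right and below (and the two forward diagonals) so each pair is counted once.
Row 0: 1(0,2)–2(0,3)≠ 1(0,2)–1(1,2)= 1(0,2)–1(1,3)= 1(0,2)–1(1,1)= 2(0,3)–1(1,3)≠ 2(0,3)–1(1,2)≠  → 3/6 unlike.
Row 1: 1(1,1)–1(1,2)= 1(1,1)–1(2,0)= 1(1,2)–1(1,3)= 1(1,2)–1(2,3)= 1(1,3)–1(2,3)=  → 0/5 unlike.
Row 2: 1(2,0)–2(3,0)≠ 1(2,0)–1(3,1)= 1(2,3)–1(3,3)= 1(2,3)–1(3,2)=  → 1/4 unlike.
Row 3: 2(3,0)–1(3,1)≠ 1(3,1)–1(3,2)= 1(3,2)–1(3,3)=  → 1/3 unlike.
Total adjacent occupied pairs: 18; unlike-type pairs: 5.
5/18 is already in lowest terms.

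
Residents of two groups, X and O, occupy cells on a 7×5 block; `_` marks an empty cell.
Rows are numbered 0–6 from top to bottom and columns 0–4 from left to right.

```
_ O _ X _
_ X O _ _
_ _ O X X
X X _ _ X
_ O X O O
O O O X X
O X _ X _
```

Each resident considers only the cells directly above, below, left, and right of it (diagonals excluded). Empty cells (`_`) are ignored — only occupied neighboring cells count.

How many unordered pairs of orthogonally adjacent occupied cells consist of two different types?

13

Scan each occupied cell's neighbors to the right and below so each pair is counted once.
From row 0: 1 unlike of 1 pairs (running 1/1).
From row 1: 1 unlike of 2 pairs (running 2/3).
From row 2: 1 unlike of 3 pairs (running 3/6).
From row 3: 2 unlike of 3 pairs (running 5/9).
From row 4: 5 unlike of 7 pairs (running 10/16).
From row 5: 2 unlike of 7 pairs (running 12/23).
From row 6: 1 unlike of 1 pairs (running 13/24).
Total adjacent occupied pairs: 24; unlike-type pairs: 13.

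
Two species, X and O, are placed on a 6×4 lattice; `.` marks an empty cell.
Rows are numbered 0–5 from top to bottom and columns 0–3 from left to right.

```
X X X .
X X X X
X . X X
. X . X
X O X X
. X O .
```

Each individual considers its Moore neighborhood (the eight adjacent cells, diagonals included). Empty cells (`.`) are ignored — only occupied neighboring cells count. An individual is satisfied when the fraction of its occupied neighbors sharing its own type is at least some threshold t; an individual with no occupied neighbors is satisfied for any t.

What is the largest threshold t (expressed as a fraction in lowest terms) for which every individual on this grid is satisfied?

Row 0: (0,0)X 3/3 · (0,1)X 5/5 · (0,2)X 4/4
Row 1: (1,0)X 4/4 · (1,1)X 7/7 · (1,2)X 6/6 · (1,3)X 4/4
Row 2: (2,0)X 3/3 · (2,2)X 6/6 · (2,3)X 4/4
Row 3: (3,1)X 4/5 · (3,3)X 4/4
Row 4: (4,0)X 2/3 · (4,1)O 1/5 · (4,2)X 4/6 · (4,3)X 2/3
Row 5: (5,1)X 2/4 · (5,2)O 1/4
The smallest same-type fraction is 1/5 at (4,1), which reduces to 1/5. Any threshold above that leaves this individual unsatisfied.

1/5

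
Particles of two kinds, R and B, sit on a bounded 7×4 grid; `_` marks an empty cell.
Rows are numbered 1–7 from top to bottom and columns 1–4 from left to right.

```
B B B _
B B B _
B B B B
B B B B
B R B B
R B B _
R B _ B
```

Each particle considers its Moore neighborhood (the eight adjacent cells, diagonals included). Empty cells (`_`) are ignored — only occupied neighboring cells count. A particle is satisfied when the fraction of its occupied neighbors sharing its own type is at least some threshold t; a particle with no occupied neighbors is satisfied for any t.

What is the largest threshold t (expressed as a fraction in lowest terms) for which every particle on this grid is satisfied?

1/8

(1,1)B 3/3
(1,2)B 5/5
(1,3)B 3/3
(2,1)B 5/5
(2,2)B 8/8
(2,3)B 6/6
(3,1)B 5/5
(3,2)B 8/8
(3,3)B 7/7
(3,4)B 4/4
(4,1)B 4/5
(4,2)B 7/8
(4,3)B 7/8
(4,4)B 5/5
(5,1)B 3/5
(5,2)R 1/8
(5,3)B 6/7
(5,4)B 4/4
(6,1)R 2/5
(6,2)B 4/7
(6,3)B 5/6
(7,1)R 1/3
(7,2)B 2/4
(7,4)B 1/1
The smallest same-type fraction is 1/8 at (5,2), which reduces to 1/8. Any threshold above that leaves this particle unsatisfied.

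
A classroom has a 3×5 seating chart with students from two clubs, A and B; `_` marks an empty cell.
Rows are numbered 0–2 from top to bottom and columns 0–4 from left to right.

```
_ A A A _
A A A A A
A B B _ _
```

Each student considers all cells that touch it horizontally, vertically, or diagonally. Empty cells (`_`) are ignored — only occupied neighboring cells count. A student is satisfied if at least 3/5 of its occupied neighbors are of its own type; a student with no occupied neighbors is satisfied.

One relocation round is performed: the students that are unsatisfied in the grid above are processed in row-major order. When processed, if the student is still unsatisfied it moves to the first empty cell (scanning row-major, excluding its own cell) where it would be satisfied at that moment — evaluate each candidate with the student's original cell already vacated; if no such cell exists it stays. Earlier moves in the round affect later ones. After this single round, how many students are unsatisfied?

Initially unsatisfied (in order): (2,1), (2,2).
  (2,1): no empty cell satisfies it; stays.
  (2,2): no empty cell satisfies it; stays.
Resulting grid:
_ A A A _
A A A A A
A B B _ _
Unsatisfied now: (2,1), (2,2).

2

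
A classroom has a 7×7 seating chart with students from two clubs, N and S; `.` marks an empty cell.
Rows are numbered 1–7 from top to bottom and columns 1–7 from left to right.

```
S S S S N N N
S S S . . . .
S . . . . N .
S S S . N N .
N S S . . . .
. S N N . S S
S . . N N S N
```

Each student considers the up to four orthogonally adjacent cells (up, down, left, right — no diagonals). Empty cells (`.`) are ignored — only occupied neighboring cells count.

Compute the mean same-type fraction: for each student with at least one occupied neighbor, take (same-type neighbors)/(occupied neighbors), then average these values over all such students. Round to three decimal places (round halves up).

Row 1: (1,1)S 2/2 · (1,2)S 3/3 · (1,3)S 3/3 · (1,4)S 1/2 · (1,5)N 1/2 · (1,6)N 2/2 · (1,7)N 1/1
Row 2: (2,1)S 3/3 · (2,2)S 3/3 · (2,3)S 2/2
Row 3: (3,1)S 2/2 · (3,6)N 1/1
Row 4: (4,1)S 2/3 · (4,2)S 3/3 · (4,3)S 2/2 · (4,5)N 1/1 · (4,6)N 2/2
Row 5: (5,1)N 0/2 · (5,2)S 3/4 · (5,3)S 2/3
Row 6: (6,2)S 1/2 · (6,3)N 1/3 · (6,4)N 2/2 · (6,6)S 2/2 · (6,7)S 1/2
Row 7: (7,1)S — no occupied neighbors · (7,4)N 2/2 · (7,5)N 1/2 · (7,6)S 1/3 · (7,7)N 0/2
Sum over 29 students: 2/2 + 3/3 + 3/3 + 1/2 + 1/2 + 2/2 + 1/1 + 3/3 + 3/3 + 2/2 + 2/2 + 1/1 + 2/3 + 3/3 + 2/2 + 1/1 + 2/2 + 0/2 + 3/4 + 2/3 + 1/2 + 1/3 + 2/2 + 2/2 + 1/2 + 2/2 + 1/2 + 1/3 + 0/2 = 89/4; mean = 89/4 ÷ 29 = 89/116 = 0.767241… → 0.767.

0.767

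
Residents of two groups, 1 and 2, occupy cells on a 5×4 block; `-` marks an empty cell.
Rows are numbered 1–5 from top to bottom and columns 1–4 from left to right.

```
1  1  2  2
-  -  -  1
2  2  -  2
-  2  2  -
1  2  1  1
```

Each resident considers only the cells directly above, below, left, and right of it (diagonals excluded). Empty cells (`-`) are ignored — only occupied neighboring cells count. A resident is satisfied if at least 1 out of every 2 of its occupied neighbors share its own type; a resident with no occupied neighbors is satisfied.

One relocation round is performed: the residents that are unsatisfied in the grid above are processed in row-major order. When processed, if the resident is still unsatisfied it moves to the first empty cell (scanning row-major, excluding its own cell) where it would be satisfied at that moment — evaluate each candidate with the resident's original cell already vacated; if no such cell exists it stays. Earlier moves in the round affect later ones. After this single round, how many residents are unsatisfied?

1

Initially unsatisfied (in order): (2,4), (3,4), (5,1), (5,2), (5,3).
  (2,4) → (2,1).
  (3,4): now satisfied by earlier moves; stays.
  (5,1) → (2,2).
  (5,2): now satisfied by earlier moves; stays.
  (5,3) → (2,3).
Resulting grid:
1 1 2 2
1 1 1 -
2 2 - 2
- 2 2 -
- 2 - 1
Unsatisfied now: (1,3).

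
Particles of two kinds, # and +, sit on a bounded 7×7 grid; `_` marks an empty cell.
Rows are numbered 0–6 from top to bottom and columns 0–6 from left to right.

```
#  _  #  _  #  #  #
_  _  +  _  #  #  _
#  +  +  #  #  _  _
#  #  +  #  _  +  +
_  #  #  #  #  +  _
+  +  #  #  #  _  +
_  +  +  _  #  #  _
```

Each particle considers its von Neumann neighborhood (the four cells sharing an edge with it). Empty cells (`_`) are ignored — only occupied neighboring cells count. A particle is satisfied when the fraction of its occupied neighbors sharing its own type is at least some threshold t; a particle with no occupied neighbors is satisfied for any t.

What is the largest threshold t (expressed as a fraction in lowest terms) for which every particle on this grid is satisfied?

(0,0)# — no occupied neighbors
(0,2)# 0/1
(0,4)# 2/2
(0,5)# 3/3
(0,6)# 1/1
(1,2)+ 1/2
(1,4)# 3/3
(1,5)# 2/2
(2,0)# 1/2
(2,1)+ 1/3
(2,2)+ 3/4
(2,3)# 2/3
(2,4)# 2/2
(3,0)# 2/2
(3,1)# 2/4
(3,2)+ 1/4
(3,3)# 2/3
(3,5)+ 2/2
(3,6)+ 1/1
(4,1)# 2/3
(4,2)# 3/4
(4,3)# 4/4
(4,4)# 2/3
(4,5)+ 1/2
(5,0)+ 1/1
(5,1)+ 2/4
(5,2)# 2/4
(5,3)# 3/3
(5,4)# 3/3
(5,6)+ — no occupied neighbors
(6,1)+ 2/2
(6,2)+ 1/2
(6,4)# 2/2
(6,5)# 1/1
The smallest same-type fraction is 0/1 at (0,2), which reduces to 0/1. Any threshold above that leaves this particle unsatisfied.

0/1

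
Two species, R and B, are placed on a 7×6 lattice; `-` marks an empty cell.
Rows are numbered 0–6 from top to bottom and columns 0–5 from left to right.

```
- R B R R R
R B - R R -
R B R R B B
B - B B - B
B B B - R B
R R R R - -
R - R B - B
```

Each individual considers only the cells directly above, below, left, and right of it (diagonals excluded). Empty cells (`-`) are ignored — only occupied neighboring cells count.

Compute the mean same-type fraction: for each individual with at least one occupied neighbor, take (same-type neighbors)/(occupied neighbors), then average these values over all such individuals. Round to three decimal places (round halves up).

0.556

(0,1)R 0/2
(0,2)B 0/2
(0,3)R 2/3
(0,4)R 3/3
(0,5)R 1/1
(1,0)R 1/2
(1,1)B 1/3
(1,3)R 3/3
(1,4)R 2/3
(2,0)R 1/3
(2,1)B 1/3
(2,2)R 1/3
(2,3)R 2/4
(2,4)B 1/3
(2,5)B 2/2
(3,0)B 1/2
(3,2)B 2/3
(3,3)B 1/2
(3,5)B 2/2
(4,0)B 2/3
(4,1)B 2/3
(4,2)B 2/3
(4,4)R 0/1
(4,5)B 1/2
(5,0)R 2/3
(5,1)R 2/3
(5,2)R 3/4
(5,3)R 1/2
(6,0)R 1/1
(6,2)R 1/2
(6,3)B 0/2
(6,5)B — no occupied neighbors
Sum over 31 individuals: 0/2 + 0/2 + 2/3 + 3/3 + 1/1 + 1/2 + 1/3 + 3/3 + 2/3 + 1/3 + 1/3 + 1/3 + 2/4 + 1/3 + 2/2 + 1/2 + 2/3 + 1/2 + 2/2 + 2/3 + 2/3 + 2/3 + 0/1 + 1/2 + 2/3 + 2/3 + 3/4 + 1/2 + 1/1 + 1/2 + 0/2 = 69/4; mean = 69/4 ÷ 31 = 69/124 = 0.556451… → 0.556.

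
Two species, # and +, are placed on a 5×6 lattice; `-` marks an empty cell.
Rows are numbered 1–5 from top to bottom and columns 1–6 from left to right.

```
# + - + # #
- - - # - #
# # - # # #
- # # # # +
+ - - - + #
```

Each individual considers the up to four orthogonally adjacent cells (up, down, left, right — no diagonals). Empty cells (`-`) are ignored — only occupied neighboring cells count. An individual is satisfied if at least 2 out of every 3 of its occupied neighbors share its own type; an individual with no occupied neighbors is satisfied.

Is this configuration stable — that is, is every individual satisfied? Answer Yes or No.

Row 1: (1,1)# 0/1 unhappy · (1,2)+ 0/1 unhappy · (1,4)+ 0/2 unhappy · (1,5)# 1/2 unhappy · (1,6)# 2/2 ok
Row 2: (2,4)# 1/2 unhappy · (2,6)# 2/2 ok
Row 3: (3,1)# 1/1 ok · (3,2)# 2/2 ok · (3,4)# 3/3 ok · (3,5)# 3/3 ok · (3,6)# 2/3 ok
Row 4: (4,2)# 2/2 ok · (4,3)# 2/2 ok · (4,4)# 3/3 ok · (4,5)# 2/4 unhappy · (4,6)+ 0/3 unhappy
Row 5: (5,1)+ 0/0 ok · (5,5)+ 0/2 unhappy · (5,6)# 0/2 unhappy
For instance (1,1) has only 0/1 same-type neighbors, below 2/3.

No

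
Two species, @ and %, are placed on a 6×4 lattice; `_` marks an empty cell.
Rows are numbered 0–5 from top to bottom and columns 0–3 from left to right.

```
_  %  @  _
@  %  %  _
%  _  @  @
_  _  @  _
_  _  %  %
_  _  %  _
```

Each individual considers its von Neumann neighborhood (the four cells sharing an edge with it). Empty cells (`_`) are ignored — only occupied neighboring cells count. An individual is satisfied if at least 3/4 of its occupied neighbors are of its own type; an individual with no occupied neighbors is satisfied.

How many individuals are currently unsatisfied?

Row 0: (0,1)% 1/2 ✗ · (0,2)@ 0/2 ✗
Row 1: (1,0)@ 0/2 ✗ · (1,1)% 2/3 ✗ · (1,2)% 1/3 ✗
Row 2: (2,0)% 0/1 ✗ · (2,2)@ 2/3 ✗ · (2,3)@ 1/1 ✓
Row 3: (3,2)@ 1/2 ✗
Row 4: (4,2)% 2/3 ✗ · (4,3)% 1/1 ✓
Row 5: (5,2)% 1/1 ✓
Unsatisfied: (0,1), (0,2), (1,0), (1,1), (1,2), (2,0), (2,2), (3,2), (4,2) — 9 in total.

9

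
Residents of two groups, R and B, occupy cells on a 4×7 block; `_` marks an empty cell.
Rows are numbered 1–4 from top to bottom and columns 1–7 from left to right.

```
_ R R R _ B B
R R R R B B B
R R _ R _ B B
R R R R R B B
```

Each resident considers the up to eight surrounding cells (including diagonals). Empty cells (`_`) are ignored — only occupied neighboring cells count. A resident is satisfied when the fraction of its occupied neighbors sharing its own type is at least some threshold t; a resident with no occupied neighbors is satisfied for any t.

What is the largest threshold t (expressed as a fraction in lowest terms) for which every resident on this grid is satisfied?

Row 1: (1,2)R 4/4 · (1,3)R 5/5 · (1,4)R 3/4 · (1,6)B 4/4 · (1,7)B 3/3
Row 2: (2,1)R 4/4 · (2,2)R 6/6 · (2,3)R 7/7 · (2,4)R 4/5 · (2,5)B 3/6 · (2,6)B 6/6 · (2,7)B 5/5
Row 3: (3,1)R 5/5 · (3,2)R 7/7 · (3,4)R 5/6 · (3,6)B 6/7 · (3,7)B 5/5
Row 4: (4,1)R 3/3 · (4,2)R 4/4 · (4,3)R 4/4 · (4,4)R 3/3 · (4,5)R 2/4 · (4,6)B 3/4 · (4,7)B 3/3
The smallest same-type fraction is 3/6 at (2,5), which reduces to 1/2. Any threshold above that leaves this resident unsatisfied.

1/2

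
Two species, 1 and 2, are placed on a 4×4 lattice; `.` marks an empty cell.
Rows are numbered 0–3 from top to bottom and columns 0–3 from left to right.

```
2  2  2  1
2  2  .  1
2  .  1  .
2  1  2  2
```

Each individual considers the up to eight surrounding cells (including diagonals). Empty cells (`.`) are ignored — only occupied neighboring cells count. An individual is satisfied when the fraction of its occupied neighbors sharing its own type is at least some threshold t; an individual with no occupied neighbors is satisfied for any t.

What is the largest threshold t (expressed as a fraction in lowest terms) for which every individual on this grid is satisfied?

1/4

(0,0)2 3/3
(0,1)2 4/4
(0,2)2 2/4
(0,3)1 1/2
(1,0)2 4/4
(1,1)2 5/6
(1,3)1 2/3
(2,0)2 3/4
(2,2)1 2/5
(3,0)2 1/2
(3,1)1 1/4
(3,2)2 1/3
(3,3)2 1/2
The smallest same-type fraction is 1/4 at (3,1), which reduces to 1/4. Any threshold above that leaves this individual unsatisfied.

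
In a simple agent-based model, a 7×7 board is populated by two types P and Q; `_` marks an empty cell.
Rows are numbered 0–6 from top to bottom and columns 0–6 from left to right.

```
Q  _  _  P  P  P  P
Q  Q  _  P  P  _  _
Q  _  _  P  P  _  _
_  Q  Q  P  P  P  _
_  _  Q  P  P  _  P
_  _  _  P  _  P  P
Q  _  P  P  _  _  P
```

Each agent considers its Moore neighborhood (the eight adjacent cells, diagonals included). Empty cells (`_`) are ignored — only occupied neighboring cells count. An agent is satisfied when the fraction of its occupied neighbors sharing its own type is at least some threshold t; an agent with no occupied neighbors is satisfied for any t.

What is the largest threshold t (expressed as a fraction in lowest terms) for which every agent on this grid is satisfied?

(0,0)Q 2/2
(0,3)P 3/3
(0,4)P 4/4
(0,5)P 3/3
(0,6)P 1/1
(1,0)Q 3/3
(1,1)Q 3/3
(1,3)P 5/5
(1,4)P 6/6
(2,0)Q 3/3
(2,3)P 5/6
(2,4)P 6/6
(3,1)Q 3/3
(3,2)Q 2/5
(3,3)P 5/7
(3,4)P 6/6
(3,5)P 4/4
(4,2)Q 2/5
(4,3)P 4/6
(4,4)P 6/6
(4,6)P 3/3
(5,3)P 4/5
(5,5)P 4/4
(5,6)P 3/3
(6,0)Q — no occupied neighbors
(6,2)P 2/2
(6,3)P 2/2
(6,6)P 2/2
The smallest same-type fraction is 2/5 at (3,2), which reduces to 2/5. Any threshold above that leaves this agent unsatisfied.

2/5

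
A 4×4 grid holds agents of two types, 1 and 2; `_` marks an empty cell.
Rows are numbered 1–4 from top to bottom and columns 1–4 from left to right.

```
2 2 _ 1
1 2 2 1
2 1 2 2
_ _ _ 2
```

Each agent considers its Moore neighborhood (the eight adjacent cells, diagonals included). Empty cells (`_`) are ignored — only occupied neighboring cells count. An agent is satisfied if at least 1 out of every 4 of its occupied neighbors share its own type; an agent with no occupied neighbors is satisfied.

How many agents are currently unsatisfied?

Row 1: (1,1)2 2/3 ✓ · (1,2)2 3/4 ✓ · (1,4)1 1/2 ✓
Row 2: (2,1)1 1/5 ✗ · (2,2)2 5/7 ✓ · (2,3)2 4/7 ✓ · (2,4)1 1/4 ✓
Row 3: (3,1)2 1/3 ✓ · (3,2)1 1/5 ✗ · (3,3)2 4/6 ✓ · (3,4)2 3/4 ✓
Row 4: (4,4)2 2/2 ✓
Unsatisfied: (2,1), (3,2) — 2 in total.

2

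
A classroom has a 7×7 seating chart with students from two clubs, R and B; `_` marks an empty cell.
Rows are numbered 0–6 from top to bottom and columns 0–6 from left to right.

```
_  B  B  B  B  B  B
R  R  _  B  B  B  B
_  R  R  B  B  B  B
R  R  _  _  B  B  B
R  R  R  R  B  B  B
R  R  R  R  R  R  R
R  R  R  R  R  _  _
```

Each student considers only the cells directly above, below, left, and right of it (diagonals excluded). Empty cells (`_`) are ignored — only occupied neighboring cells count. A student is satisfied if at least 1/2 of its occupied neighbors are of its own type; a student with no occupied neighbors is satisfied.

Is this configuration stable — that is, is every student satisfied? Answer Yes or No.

(0,1)B 1/2 satisfied
(0,2)B 2/2 satisfied
(0,3)B 3/3 satisfied
(0,4)B 3/3 satisfied
(0,5)B 3/3 satisfied
(0,6)B 2/2 satisfied
(1,0)R 1/1 satisfied
(1,1)R 2/3 satisfied
(1,3)B 3/3 satisfied
(1,4)B 4/4 satisfied
(1,5)B 4/4 satisfied
(1,6)B 3/3 satisfied
(2,1)R 3/3 satisfied
(2,2)R 1/2 satisfied
(2,3)B 2/3 satisfied
(2,4)B 4/4 satisfied
(2,5)B 4/4 satisfied
(2,6)B 3/3 satisfied
(3,0)R 2/2 satisfied
(3,1)R 3/3 satisfied
(3,4)B 3/3 satisfied
(3,5)B 4/4 satisfied
(3,6)B 3/3 satisfied
(4,0)R 3/3 satisfied
(4,1)R 4/4 satisfied
(4,2)R 3/3 satisfied
(4,3)R 2/3 satisfied
(4,4)B 2/4 satisfied
(4,5)B 3/4 satisfied
(4,6)B 2/3 satisfied
(5,0)R 3/3 satisfied
(5,1)R 4/4 satisfied
(5,2)R 4/4 satisfied
(5,3)R 4/4 satisfied
(5,4)R 3/4 satisfied
(5,5)R 2/3 satisfied
(5,6)R 1/2 satisfied
(6,0)R 2/2 satisfied
(6,1)R 3/3 satisfied
(6,2)R 3/3 satisfied
(6,3)R 3/3 satisfied
(6,4)R 2/2 satisfied
All meet the threshold, so the configuration is stable.

Yes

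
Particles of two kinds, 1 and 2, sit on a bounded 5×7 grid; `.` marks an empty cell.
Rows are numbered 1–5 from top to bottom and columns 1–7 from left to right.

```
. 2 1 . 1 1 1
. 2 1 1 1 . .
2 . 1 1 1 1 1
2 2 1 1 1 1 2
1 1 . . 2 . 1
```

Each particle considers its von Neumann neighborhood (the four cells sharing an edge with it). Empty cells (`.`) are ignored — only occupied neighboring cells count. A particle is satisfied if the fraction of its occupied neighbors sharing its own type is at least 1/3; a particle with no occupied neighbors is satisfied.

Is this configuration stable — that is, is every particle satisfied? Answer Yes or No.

No

(1,2)2 1/2 ✓
(1,3)1 1/2 ✓
(1,5)1 2/2 ✓
(1,6)1 2/2 ✓
(1,7)1 1/1 ✓
(2,2)2 1/2 ✓
(2,3)1 3/4 ✓
(2,4)1 3/3 ✓
(2,5)1 3/3 ✓
(3,1)2 1/1 ✓
(3,3)1 3/3 ✓
(3,4)1 4/4 ✓
(3,5)1 4/4 ✓
(3,6)1 3/3 ✓
(3,7)1 1/2 ✓
(4,1)2 2/3 ✓
(4,2)2 1/3 ✓
(4,3)1 2/3 ✓
(4,4)1 3/3 ✓
(4,5)1 3/4 ✓
(4,6)1 2/3 ✓
(4,7)2 0/3 ✗
(5,1)1 1/2 ✓
(5,2)1 1/2 ✓
(5,5)2 0/1 ✗
(5,7)1 0/1 ✗
For instance (4,7) has only 0/3 same-type neighbors, below 1/3.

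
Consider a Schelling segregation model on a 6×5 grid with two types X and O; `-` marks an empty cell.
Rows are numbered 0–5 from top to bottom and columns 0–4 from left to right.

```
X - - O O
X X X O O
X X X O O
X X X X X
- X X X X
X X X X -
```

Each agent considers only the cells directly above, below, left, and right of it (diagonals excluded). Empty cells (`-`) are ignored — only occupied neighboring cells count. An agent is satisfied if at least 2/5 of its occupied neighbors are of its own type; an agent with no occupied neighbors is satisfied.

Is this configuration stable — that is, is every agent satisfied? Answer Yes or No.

Yes

Row 0: (0,0)X 1/1 satisfied · (0,3)O 2/2 satisfied · (0,4)O 2/2 satisfied
Row 1: (1,0)X 3/3 satisfied · (1,1)X 3/3 satisfied · (1,2)X 2/3 satisfied · (1,3)O 3/4 satisfied · (1,4)O 3/3 satisfied
Row 2: (2,0)X 3/3 satisfied · (2,1)X 4/4 satisfied · (2,2)X 3/4 satisfied · (2,3)O 2/4 satisfied · (2,4)O 2/3 satisfied
Row 3: (3,0)X 2/2 satisfied · (3,1)X 4/4 satisfied · (3,2)X 4/4 satisfied · (3,3)X 3/4 satisfied · (3,4)X 2/3 satisfied
Row 4: (4,1)X 3/3 satisfied · (4,2)X 4/4 satisfied · (4,3)X 4/4 satisfied · (4,4)X 2/2 satisfied
Row 5: (5,0)X 1/1 satisfied · (5,1)X 3/3 satisfied · (5,2)X 3/3 satisfied · (5,3)X 2/2 satisfied
All meet the threshold, so the configuration is stable.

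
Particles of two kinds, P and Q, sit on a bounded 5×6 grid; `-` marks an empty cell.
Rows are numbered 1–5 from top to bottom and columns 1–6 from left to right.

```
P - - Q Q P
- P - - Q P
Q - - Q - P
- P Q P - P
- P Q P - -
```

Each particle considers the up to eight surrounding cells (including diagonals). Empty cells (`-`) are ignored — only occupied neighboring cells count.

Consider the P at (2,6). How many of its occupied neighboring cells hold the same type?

2

Occupied neighbors of (2,6): (1,5)=Q, (1,6)=P, (2,5)=Q, (3,6)=P.
Same type (P): 2 of 4.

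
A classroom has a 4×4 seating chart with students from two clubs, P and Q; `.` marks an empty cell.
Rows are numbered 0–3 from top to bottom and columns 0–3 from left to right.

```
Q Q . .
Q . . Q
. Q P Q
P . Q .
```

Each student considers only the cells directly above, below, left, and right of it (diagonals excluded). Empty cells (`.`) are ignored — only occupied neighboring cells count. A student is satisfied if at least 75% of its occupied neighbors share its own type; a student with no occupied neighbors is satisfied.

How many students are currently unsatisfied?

Row 0: (0,0)Q 2/2 ok · (0,1)Q 1/1 ok
Row 1: (1,0)Q 1/1 ok · (1,3)Q 1/1 ok
Row 2: (2,1)Q 0/1 unhappy · (2,2)P 0/3 unhappy · (2,3)Q 1/2 unhappy
Row 3: (3,0)P 0/0 ok · (3,2)Q 0/1 unhappy
Unsatisfied: (2,1), (2,2), (2,3), (3,2) — 4 in total.

4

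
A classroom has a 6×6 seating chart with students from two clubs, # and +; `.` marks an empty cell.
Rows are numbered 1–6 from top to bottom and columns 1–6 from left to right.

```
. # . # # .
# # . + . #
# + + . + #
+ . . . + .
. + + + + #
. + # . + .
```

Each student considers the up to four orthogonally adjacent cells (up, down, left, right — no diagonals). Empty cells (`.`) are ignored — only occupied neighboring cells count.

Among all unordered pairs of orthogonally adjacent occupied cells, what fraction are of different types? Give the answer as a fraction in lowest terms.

8/21

Scan each occupied cell's neighbors to the right and below so each pair is counted once.
From row 1: 1 unlike of 3 pairs (running 1/3).
From row 2: 1 unlike of 4 pairs (running 2/7).
From row 3: 3 unlike of 5 pairs (running 5/12).
From row 4: 0 unlike of 1 pairs (running 5/13).
From row 5: 2 unlike of 7 pairs (running 7/20).
From row 6: 1 unlike of 1 pairs (running 8/21).
Total adjacent occupied pairs: 21; unlike-type pairs: 8.
8/21 is already in lowest terms.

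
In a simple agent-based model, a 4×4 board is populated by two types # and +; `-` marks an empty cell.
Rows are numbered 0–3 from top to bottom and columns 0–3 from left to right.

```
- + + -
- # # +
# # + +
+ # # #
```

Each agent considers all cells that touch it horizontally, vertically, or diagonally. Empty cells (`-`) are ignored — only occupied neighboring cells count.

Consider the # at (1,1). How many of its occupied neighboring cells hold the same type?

3

Occupied neighbors of (1,1): (0,1)=+, (0,2)=+, (1,2)=#, (2,0)=#, (2,1)=#, (2,2)=+.
Same type (#): 3 of 6.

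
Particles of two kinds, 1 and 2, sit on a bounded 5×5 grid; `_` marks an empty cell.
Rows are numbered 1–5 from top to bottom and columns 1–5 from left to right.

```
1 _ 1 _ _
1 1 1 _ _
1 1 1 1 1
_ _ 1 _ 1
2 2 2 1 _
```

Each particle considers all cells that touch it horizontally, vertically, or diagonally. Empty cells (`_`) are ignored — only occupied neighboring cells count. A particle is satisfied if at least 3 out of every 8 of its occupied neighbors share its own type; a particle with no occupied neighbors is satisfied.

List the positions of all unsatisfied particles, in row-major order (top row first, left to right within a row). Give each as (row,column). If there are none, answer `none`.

(5,3)

Row 1: (1,1)1 2/2 ok · (1,3)1 2/2 ok
Row 2: (2,1)1 4/4 ok · (2,2)1 7/7 ok · (2,3)1 5/5 ok
Row 3: (3,1)1 3/3 ok · (3,2)1 6/6 ok · (3,3)1 5/5 ok · (3,4)1 5/5 ok · (3,5)1 2/2 ok
Row 4: (4,3)1 4/6 ok · (4,5)1 3/3 ok
Row 5: (5,1)2 1/1 ok · (5,2)2 2/3 ok · (5,3)2 1/3 unhappy · (5,4)1 2/3 ok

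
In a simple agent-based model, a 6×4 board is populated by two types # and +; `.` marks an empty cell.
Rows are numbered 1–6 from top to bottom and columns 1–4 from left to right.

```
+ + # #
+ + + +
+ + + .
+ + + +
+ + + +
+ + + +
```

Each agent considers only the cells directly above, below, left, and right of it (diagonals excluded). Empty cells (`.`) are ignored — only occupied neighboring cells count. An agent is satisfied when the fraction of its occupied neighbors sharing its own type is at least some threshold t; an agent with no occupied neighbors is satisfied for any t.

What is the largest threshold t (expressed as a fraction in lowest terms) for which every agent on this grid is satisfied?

1/3

Row 1: (1,1)+ 2/2 · (1,2)+ 2/3 · (1,3)# 1/3 · (1,4)# 1/2
Row 2: (2,1)+ 3/3 · (2,2)+ 4/4 · (2,3)+ 3/4 · (2,4)+ 1/2
Row 3: (3,1)+ 3/3 · (3,2)+ 4/4 · (3,3)+ 3/3
Row 4: (4,1)+ 3/3 · (4,2)+ 4/4 · (4,3)+ 4/4 · (4,4)+ 2/2
Row 5: (5,1)+ 3/3 · (5,2)+ 4/4 · (5,3)+ 4/4 · (5,4)+ 3/3
Row 6: (6,1)+ 2/2 · (6,2)+ 3/3 · (6,3)+ 3/3 · (6,4)+ 2/2
The smallest same-type fraction is 1/3 at (1,3), which reduces to 1/3. Any threshold above that leaves this agent unsatisfied.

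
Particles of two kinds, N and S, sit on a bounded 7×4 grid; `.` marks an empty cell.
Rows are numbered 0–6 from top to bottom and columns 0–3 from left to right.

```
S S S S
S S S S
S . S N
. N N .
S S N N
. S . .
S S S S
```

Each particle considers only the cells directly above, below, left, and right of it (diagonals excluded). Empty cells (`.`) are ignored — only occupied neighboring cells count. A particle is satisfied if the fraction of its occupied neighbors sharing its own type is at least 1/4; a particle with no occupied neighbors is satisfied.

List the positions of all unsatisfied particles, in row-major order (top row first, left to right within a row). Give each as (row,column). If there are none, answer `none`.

Row 0: (0,0)S 2/2 ✓ · (0,1)S 3/3 ✓ · (0,2)S 3/3 ✓ · (0,3)S 2/2 ✓
Row 1: (1,0)S 3/3 ✓ · (1,1)S 3/3 ✓ · (1,2)S 4/4 ✓ · (1,3)S 2/3 ✓
Row 2: (2,0)S 1/1 ✓ · (2,2)S 1/3 ✓ · (2,3)N 0/2 ✗
Row 3: (3,1)N 1/2 ✓ · (3,2)N 2/3 ✓
Row 4: (4,0)S 1/1 ✓ · (4,1)S 2/4 ✓ · (4,2)N 2/3 ✓ · (4,3)N 1/1 ✓
Row 5: (5,1)S 2/2 ✓
Row 6: (6,0)S 1/1 ✓ · (6,1)S 3/3 ✓ · (6,2)S 2/2 ✓ · (6,3)S 1/1 ✓

(2,3)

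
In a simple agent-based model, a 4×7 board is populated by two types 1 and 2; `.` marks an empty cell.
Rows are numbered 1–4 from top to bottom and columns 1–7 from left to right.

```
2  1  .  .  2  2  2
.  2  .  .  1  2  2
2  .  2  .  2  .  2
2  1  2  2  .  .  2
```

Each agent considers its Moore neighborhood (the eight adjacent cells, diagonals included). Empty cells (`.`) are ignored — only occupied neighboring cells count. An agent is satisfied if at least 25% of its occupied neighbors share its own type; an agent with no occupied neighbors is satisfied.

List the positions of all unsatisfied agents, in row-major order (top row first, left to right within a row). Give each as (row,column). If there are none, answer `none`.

(1,1)2 1/2 satisfied
(1,2)1 0/2 not
(1,5)2 2/3 satisfied
(1,6)2 4/5 satisfied
(1,7)2 3/3 satisfied
(2,2)2 3/4 satisfied
(2,5)1 0/4 not
(2,6)2 6/7 satisfied
(2,7)2 4/4 satisfied
(3,1)2 2/3 satisfied
(3,3)2 3/4 satisfied
(3,5)2 2/3 satisfied
(3,7)2 3/3 satisfied
(4,1)2 1/2 satisfied
(4,2)1 0/4 not
(4,3)2 2/3 satisfied
(4,4)2 3/3 satisfied
(4,7)2 1/1 satisfied

(1,2), (2,5), (4,2)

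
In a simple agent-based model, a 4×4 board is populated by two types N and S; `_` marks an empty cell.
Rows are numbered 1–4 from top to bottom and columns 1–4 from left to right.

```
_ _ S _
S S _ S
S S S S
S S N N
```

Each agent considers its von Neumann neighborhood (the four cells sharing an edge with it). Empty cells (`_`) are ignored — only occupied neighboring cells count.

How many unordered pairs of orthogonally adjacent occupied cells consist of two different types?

Scan each occupied cell's neighbors to the right and below so each pair is counted once.
From row 2: 0 unlike of 4 pairs (running 0/4).
From row 3: 2 unlike of 7 pairs (running 2/11).
From row 4: 1 unlike of 3 pairs (running 3/14).
Total adjacent occupied pairs: 14; unlike-type pairs: 3.

3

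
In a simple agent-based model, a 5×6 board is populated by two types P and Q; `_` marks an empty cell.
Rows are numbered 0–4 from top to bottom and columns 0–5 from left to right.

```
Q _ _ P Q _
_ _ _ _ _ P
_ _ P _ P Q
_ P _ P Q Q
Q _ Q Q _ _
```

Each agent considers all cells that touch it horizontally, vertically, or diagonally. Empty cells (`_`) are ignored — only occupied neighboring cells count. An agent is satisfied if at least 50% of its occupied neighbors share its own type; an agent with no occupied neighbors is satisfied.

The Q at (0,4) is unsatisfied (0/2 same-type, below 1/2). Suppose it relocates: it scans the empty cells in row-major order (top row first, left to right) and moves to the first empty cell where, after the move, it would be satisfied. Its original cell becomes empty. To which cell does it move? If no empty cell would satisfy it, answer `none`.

Vacating (0,4). Empty cells in order:
  (0,1): 1/1 same-type → satisfied — stop here.

(0,1)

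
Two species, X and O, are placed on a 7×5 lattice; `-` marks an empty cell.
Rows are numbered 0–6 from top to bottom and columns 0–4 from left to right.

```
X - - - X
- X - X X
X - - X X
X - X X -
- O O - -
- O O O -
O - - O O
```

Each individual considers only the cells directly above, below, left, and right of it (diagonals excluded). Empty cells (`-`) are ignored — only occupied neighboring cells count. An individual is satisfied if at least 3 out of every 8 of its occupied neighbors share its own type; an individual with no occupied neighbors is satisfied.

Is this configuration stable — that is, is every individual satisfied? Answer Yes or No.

Yes

(0,0)X 0/0 ✓
(0,4)X 1/1 ✓
(1,1)X 0/0 ✓
(1,3)X 2/2 ✓
(1,4)X 3/3 ✓
(2,0)X 1/1 ✓
(2,3)X 3/3 ✓
(2,4)X 2/2 ✓
(3,0)X 1/1 ✓
(3,2)X 1/2 ✓
(3,3)X 2/2 ✓
(4,1)O 2/2 ✓
(4,2)O 2/3 ✓
(5,1)O 2/2 ✓
(5,2)O 3/3 ✓
(5,3)O 2/2 ✓
(6,0)O 0/0 ✓
(6,3)O 2/2 ✓
(6,4)O 1/1 ✓
All meet the threshold, so the configuration is stable.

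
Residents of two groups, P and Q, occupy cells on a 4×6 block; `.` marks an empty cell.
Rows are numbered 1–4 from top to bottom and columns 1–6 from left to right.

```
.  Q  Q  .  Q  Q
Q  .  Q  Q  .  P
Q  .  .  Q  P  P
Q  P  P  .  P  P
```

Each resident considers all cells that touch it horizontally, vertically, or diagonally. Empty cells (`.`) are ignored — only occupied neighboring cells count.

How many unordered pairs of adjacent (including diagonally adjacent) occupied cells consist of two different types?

Scan each occupied cell's neighbors to the right and below (and the two forward diagonals) so each pair is counted once.
From row 1: 2 unlike of 9 pairs (running 2/9).
From row 2: 1 unlike of 7 pairs (running 3/16).
From row 3: 4 unlike of 10 pairs (running 7/26).
From row 4: 1 unlike of 3 pairs (running 8/29).
Total adjacent occupied pairs: 29; unlike-type pairs: 8.

8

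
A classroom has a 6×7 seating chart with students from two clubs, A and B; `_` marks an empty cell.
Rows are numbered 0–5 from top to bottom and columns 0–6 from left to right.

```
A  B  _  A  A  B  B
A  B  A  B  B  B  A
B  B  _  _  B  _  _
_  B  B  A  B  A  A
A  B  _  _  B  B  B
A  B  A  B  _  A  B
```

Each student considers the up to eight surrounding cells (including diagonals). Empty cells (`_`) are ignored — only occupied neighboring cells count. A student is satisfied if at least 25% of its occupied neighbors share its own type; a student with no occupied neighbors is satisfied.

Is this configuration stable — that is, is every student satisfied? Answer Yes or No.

No

(0,0)A 1/3 ✓
(0,1)B 1/4 ✓
(0,3)A 2/4 ✓
(0,4)A 1/5 ✗
(0,5)B 3/5 ✓
(0,6)B 2/3 ✓
(1,0)A 1/5 ✗
(1,1)B 3/6 ✓
(1,2)A 1/5 ✗
(1,3)B 2/5 ✓
(1,4)B 4/6 ✓
(1,5)B 4/6 ✓
(1,6)A 0/3 ✗
(2,0)B 3/4 ✓
(2,1)B 4/6 ✓
(2,4)B 4/6 ✓
(3,1)B 4/5 ✓
(3,2)B 3/4 ✓
(3,3)A 0/4 ✗
(3,4)B 3/5 ✓
(3,5)A 1/6 ✗
(3,6)A 1/3 ✓
(4,0)A 1/4 ✓
(4,1)B 3/6 ✓
(4,4)B 3/6 ✓
(4,5)B 4/7 ✓
(4,6)B 2/5 ✓
(5,0)A 1/3 ✓
(5,1)B 1/4 ✓
(5,2)A 0/3 ✗
(5,3)B 1/2 ✓
(5,5)A 0/4 ✗
(5,6)B 2/3 ✓
For instance (0,4) has only 1/5 same-type neighbors, below 1/4.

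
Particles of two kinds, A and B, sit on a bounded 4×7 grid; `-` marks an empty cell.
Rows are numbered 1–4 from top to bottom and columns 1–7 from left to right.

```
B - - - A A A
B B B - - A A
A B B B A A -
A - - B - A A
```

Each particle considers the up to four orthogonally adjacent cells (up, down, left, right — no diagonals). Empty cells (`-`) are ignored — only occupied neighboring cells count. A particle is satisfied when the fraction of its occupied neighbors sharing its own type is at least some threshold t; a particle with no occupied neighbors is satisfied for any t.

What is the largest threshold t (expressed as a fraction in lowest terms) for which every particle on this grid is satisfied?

(1,1)B 1/1
(1,5)A 1/1
(1,6)A 3/3
(1,7)A 2/2
(2,1)B 2/3
(2,2)B 3/3
(2,3)B 2/2
(2,6)A 3/3
(2,7)A 2/2
(3,1)A 1/3
(3,2)B 2/3
(3,3)B 3/3
(3,4)B 2/3
(3,5)A 1/2
(3,6)A 3/3
(4,1)A 1/1
(4,4)B 1/1
(4,6)A 2/2
(4,7)A 1/1
The smallest same-type fraction is 1/3 at (3,1), which reduces to 1/3. Any threshold above that leaves this particle unsatisfied.

1/3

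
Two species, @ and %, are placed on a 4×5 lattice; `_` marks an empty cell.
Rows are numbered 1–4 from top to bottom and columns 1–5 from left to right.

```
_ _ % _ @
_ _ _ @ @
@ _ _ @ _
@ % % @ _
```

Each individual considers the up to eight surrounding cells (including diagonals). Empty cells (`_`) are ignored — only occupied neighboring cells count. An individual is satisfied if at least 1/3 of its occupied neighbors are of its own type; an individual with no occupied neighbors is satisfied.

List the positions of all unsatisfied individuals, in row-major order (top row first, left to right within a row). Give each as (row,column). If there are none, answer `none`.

(1,3)

(1,3)% 0/1 unhappy
(1,5)@ 2/2 ok
(2,4)@ 3/4 ok
(2,5)@ 3/3 ok
(3,1)@ 1/2 ok
(3,4)@ 3/4 ok
(4,1)@ 1/2 ok
(4,2)% 1/3 ok
(4,3)% 1/3 ok
(4,4)@ 1/2 ok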